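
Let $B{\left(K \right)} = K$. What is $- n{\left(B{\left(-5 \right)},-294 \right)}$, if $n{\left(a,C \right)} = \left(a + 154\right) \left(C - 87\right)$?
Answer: $56769$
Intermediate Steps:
$n{\left(a,C \right)} = \left(-87 + C\right) \left(154 + a\right)$ ($n{\left(a,C \right)} = \left(154 + a\right) \left(-87 + C\right) = \left(-87 + C\right) \left(154 + a\right)$)
$- n{\left(B{\left(-5 \right)},-294 \right)} = - (-13398 - -435 + 154 \left(-294\right) - -1470) = - (-13398 + 435 - 45276 + 1470) = \left(-1\right) \left(-56769\right) = 56769$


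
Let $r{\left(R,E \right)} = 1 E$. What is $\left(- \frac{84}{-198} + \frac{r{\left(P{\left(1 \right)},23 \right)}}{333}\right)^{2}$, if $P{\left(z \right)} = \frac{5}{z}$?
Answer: $\frac{3265249}{13417569} \approx 0.24336$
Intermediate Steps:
$r{\left(R,E \right)} = E$
$\left(- \frac{84}{-198} + \frac{r{\left(P{\left(1 \right)},23 \right)}}{333}\right)^{2} = \left(- \frac{84}{-198} + \frac{23}{333}\right)^{2} = \left(\left(-84\right) \left(- \frac{1}{198}\right) + 23 \cdot \frac{1}{333}\right)^{2} = \left(\frac{14}{33} + \frac{23}{333}\right)^{2} = \left(\frac{1807}{3663}\right)^{2} = \frac{3265249}{13417569}$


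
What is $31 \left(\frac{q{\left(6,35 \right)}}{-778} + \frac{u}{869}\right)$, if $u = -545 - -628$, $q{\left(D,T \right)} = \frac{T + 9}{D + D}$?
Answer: $\frac{5709053}{2028246} \approx 2.8148$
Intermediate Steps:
$q{\left(D,T \right)} = \frac{9 + T}{2 D}$
$u = 83$ ($u = -545 + 628 = 83$)
$31 \left(\frac{q{\left(6,35 \right)}}{-778} + \frac{u}{869}\right) = 31 \left(\frac{\frac{1}{2} \cdot \frac{1}{6} \left(9 + 35\right)}{-778} + \frac{83}{869}\right) = 31 \left(\frac{1}{2} \cdot \frac{1}{6} \cdot 44 \left(- \frac{1}{778}\right) + 83 \cdot \frac{1}{869}\right) = 31 \left(\frac{11}{3} \left(- \frac{1}{778}\right) + \frac{83}{869}\right) = 31 \left(- \frac{11}{2334} + \frac{83}{869}\right) = 31 \cdot \frac{184163}{2028246} = \frac{5709053}{2028246}$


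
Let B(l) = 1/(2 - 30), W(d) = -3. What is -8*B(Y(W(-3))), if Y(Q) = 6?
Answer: 2/7 ≈ 0.28571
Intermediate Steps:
B(l) = -1/28 (B(l) = 1/(-28) = -1/28)
-8*B(Y(W(-3))) = -8*(-1/28) = 2/7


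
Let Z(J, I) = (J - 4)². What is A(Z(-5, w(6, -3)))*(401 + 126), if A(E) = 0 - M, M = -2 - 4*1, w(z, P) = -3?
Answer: 3162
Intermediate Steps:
M = -6 (M = -2 - 4 = -6)
Z(J, I) = (-4 + J)²
A(E) = 6 (A(E) = 0 - 1*(-6) = 0 + 6 = 6)
A(Z(-5, w(6, -3)))*(401 + 126) = 6*(401 + 126) = 6*527 = 3162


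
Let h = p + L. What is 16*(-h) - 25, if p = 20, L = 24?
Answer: -729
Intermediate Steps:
h = 44 (h = 20 + 24 = 44)
16*(-h) - 25 = 16*(-1*44) - 25 = 16*(-44) - 25 = -704 - 25 = -729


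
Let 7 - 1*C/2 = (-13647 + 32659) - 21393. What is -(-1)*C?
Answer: 4776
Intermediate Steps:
C = 4776 (C = 14 - 2*((-13647 + 32659) - 21393) = 14 - 2*(19012 - 21393) = 14 - 2*(-2381) = 14 + 4762 = 4776)
-(-1)*C = -(-1)*4776 = -1*(-4776) = 4776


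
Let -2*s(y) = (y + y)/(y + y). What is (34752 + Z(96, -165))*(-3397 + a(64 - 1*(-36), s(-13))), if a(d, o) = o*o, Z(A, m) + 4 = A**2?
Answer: -149334717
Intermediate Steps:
Z(A, m) = -4 + A**2
s(y) = -1/2 (s(y) = -(y + y)/(2*(y + y)) = -2*y/(2*(2*y)) = -2*y*1/(2*y)/2 = -1/2*1 = -1/2)
a(d, o) = o**2
(34752 + Z(96, -165))*(-3397 + a(64 - 1*(-36), s(-13))) = (34752 + (-4 + 96**2))*(-3397 + (-1/2)**2) = (34752 + (-4 + 9216))*(-3397 + 1/4) = (34752 + 9212)*(-13587/4) = 43964*(-13587/4) = -149334717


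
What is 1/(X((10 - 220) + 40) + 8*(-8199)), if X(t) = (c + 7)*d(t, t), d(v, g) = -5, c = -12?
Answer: -1/65567 ≈ -1.5252e-5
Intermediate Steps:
X(t) = 25 (X(t) = (-12 + 7)*(-5) = -5*(-5) = 25)
1/(X((10 - 220) + 40) + 8*(-8199)) = 1/(25 + 8*(-8199)) = 1/(25 - 65592) = 1/(-65567) = -1/65567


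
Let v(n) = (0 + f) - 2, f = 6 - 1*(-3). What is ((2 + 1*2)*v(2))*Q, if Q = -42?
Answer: -1176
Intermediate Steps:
f = 9 (f = 6 + 3 = 9)
v(n) = 7 (v(n) = (0 + 9) - 2 = 9 - 2 = 7)
((2 + 1*2)*v(2))*Q = ((2 + 1*2)*7)*(-42) = ((2 + 2)*7)*(-42) = (4*7)*(-42) = 28*(-42) = -1176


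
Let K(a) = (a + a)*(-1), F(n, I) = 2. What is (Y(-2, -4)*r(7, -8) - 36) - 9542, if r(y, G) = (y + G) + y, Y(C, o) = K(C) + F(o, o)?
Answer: -9542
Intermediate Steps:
K(a) = -2*a (K(a) = (2*a)*(-1) = -2*a)
Y(C, o) = 2 - 2*C (Y(C, o) = -2*C + 2 = 2 - 2*C)
r(y, G) = G + 2*y (r(y, G) = (G + y) + y = G + 2*y)
(Y(-2, -4)*r(7, -8) - 36) - 9542 = ((2 - 2*(-2))*(-8 + 2*7) - 36) - 9542 = ((2 + 4)*(-8 + 14) - 36) - 9542 = (6*6 - 36) - 9542 = (36 - 36) - 9542 = 0 - 9542 = -9542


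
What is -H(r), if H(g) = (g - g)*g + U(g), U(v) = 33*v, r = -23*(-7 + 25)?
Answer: 13662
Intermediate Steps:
r = -414 (r = -23*18 = -414)
H(g) = 33*g (H(g) = (g - g)*g + 33*g = 0*g + 33*g = 0 + 33*g = 33*g)
-H(r) = -33*(-414) = -1*(-13662) = 13662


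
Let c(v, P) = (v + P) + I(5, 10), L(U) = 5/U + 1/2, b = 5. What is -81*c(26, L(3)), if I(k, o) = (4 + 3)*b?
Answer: -10233/2 ≈ -5116.5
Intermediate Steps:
I(k, o) = 35 (I(k, o) = (4 + 3)*5 = 7*5 = 35)
L(U) = ½ + 5/U (L(U) = 5/U + 1*(½) = 5/U + ½ = ½ + 5/U)
c(v, P) = 35 + P + v (c(v, P) = (v + P) + 35 = (P + v) + 35 = 35 + P + v)
-81*c(26, L(3)) = -81*(35 + (½)*(10 + 3)/3 + 26) = -81*(35 + (½)*(⅓)*13 + 26) = -81*(35 + 13/6 + 26) = -81*379/6 = -10233/2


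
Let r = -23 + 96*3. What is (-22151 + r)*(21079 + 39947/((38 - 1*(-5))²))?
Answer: -19857736836/43 ≈ -4.6181e+8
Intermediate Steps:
r = 265 (r = -23 + 288 = 265)
(-22151 + r)*(21079 + 39947/((38 - 1*(-5))²)) = (-22151 + 265)*(21079 + 39947/((38 - 1*(-5))²)) = -21886*(21079 + 39947/((38 + 5)²)) = -21886*(21079 + 39947/(43²)) = -21886*(21079 + 39947/1849) = -21886*(21079 + 39947*(1/1849)) = -21886*(21079 + 929/43) = -21886*907326/43 = -19857736836/43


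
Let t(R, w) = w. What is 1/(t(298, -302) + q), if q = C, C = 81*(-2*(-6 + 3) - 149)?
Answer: -1/11885 ≈ -8.4140e-5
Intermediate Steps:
C = -11583 (C = 81*(-2*(-3) - 149) = 81*(6 - 149) = 81*(-143) = -11583)
q = -11583
1/(t(298, -302) + q) = 1/(-302 - 11583) = 1/(-11885) = -1/11885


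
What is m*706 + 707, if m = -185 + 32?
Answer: -107311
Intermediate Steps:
m = -153
m*706 + 707 = -153*706 + 707 = -108018 + 707 = -107311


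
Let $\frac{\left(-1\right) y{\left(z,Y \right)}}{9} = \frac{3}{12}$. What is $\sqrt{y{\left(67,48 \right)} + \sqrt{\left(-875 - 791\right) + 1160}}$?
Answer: $\frac{\sqrt{-9 + 4 i \sqrt{506}}}{2} \approx 3.1904 + 3.5254 i$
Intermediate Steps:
$y{\left(z,Y \right)} = - \frac{9}{4}$ ($y{\left(z,Y \right)} = - 9 \cdot \frac{3}{12} = - 9 \cdot 3 \cdot \frac{1}{12} = \left(-9\right) \frac{1}{4} = - \frac{9}{4}$)
$\sqrt{y{\left(67,48 \right)} + \sqrt{\left(-875 - 791\right) + 1160}} = \sqrt{- \frac{9}{4} + \sqrt{\left(-875 - 791\right) + 1160}} = \sqrt{- \frac{9}{4} + \sqrt{-1666 + 1160}} = \sqrt{- \frac{9}{4} + \sqrt{-506}} = \sqrt{- \frac{9}{4} + i \sqrt{506}}$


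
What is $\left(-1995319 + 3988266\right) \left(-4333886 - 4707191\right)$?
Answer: $-18018387283919$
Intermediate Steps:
$\left(-1995319 + 3988266\right) \left(-4333886 - 4707191\right) = 1992947 \left(-9041077\right) = -18018387283919$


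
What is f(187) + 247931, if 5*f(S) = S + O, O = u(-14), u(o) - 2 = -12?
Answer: 1239832/5 ≈ 2.4797e+5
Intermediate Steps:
u(o) = -10 (u(o) = 2 - 12 = -10)
O = -10
f(S) = -2 + S/5 (f(S) = (S - 10)/5 = (-10 + S)/5 = -2 + S/5)
f(187) + 247931 = (-2 + (1/5)*187) + 247931 = (-2 + 187/5) + 247931 = 177/5 + 247931 = 1239832/5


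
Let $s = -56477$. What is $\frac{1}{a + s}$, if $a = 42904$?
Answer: $- \frac{1}{13573} \approx -7.3676 \cdot 10^{-5}$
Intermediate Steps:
$\frac{1}{a + s} = \frac{1}{42904 - 56477} = \frac{1}{-13573} = - \frac{1}{13573}$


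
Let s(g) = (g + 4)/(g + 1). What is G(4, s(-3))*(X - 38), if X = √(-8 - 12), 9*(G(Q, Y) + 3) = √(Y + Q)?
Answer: (19 - I*√5)*(54 - √14)/9 ≈ 106.1 - 12.487*I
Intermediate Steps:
s(g) = (4 + g)/(1 + g)
G(Q, Y) = -3 + √(Q + Y)/9 (G(Q, Y) = -3 + √(Y + Q)/9 = -3 + √(Q + Y)/9)
X = 2*I*√5 (X = √(-20) = 2*I*√5 ≈ 4.4721*I)
G(4, s(-3))*(X - 38) = (-3 + √(4 + (4 - 3)/(1 - 3))/9)*(2*I*√5 - 38) = (-3 + √(4 + 1/(-2))/9)*(-38 + 2*I*√5) = (-3 + √(4 - ½*1)/9)*(-38 + 2*I*√5) = (-3 + √(4 - ½)/9)*(-38 + 2*I*√5) = (-3 + √(7/2)/9)*(-38 + 2*I*√5) = (-3 + (√14/2)/9)*(-38 + 2*I*√5) = (-3 + √14/18)*(-38 + 2*I*√5) = (-38 + 2*I*√5)*(-3 + √14/18)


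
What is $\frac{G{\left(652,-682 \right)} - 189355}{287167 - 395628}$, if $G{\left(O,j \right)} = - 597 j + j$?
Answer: $- \frac{217117}{108461} \approx -2.0018$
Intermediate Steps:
$G{\left(O,j \right)} = - 596 j$
$\frac{G{\left(652,-682 \right)} - 189355}{287167 - 395628} = \frac{\left(-596\right) \left(-682\right) - 189355}{287167 - 395628} = \frac{406472 - 189355}{-108461} = 217117 \left(- \frac{1}{108461}\right) = - \frac{217117}{108461}$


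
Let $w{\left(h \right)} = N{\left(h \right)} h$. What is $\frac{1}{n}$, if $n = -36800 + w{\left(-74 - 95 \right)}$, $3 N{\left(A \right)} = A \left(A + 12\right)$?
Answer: $- \frac{3}{4594477} \approx -6.5296 \cdot 10^{-7}$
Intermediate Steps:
$N{\left(A \right)} = \frac{A \left(12 + A\right)}{3}$ ($N{\left(A \right)} = \frac{A \left(A + 12\right)}{3} = \frac{A \left(12 + A\right)}{3}$)
$w{\left(h \right)} = \frac{h^{2} \left(12 + h\right)}{3}$ ($w{\left(h \right)} = \frac{h \left(12 + h\right)}{3} h = \frac{h^{2} \left(12 + h\right)}{3}$)
$n = - \frac{4594477}{3}$ ($n = -36800 + \frac{\left(-74 - 95\right)^{2} \left(12 - 169\right)}{3} = -36800 + \frac{\left(-169\right)^{2} \left(12 - 169\right)}{3} = -36800 + \frac{1}{3} \cdot 28561 \left(-157\right) = -36800 - \frac{4484077}{3} = - \frac{4594477}{3} \approx -1.5315 \cdot 10^{6}$)
$\frac{1}{n} = \frac{1}{- \frac{4594477}{3}} = - \frac{3}{4594477}$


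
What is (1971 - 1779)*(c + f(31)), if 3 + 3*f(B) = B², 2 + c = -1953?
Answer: -314048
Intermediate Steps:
c = -1955 (c = -2 - 1953 = -1955)
f(B) = -1 + B²/3
(1971 - 1779)*(c + f(31)) = (1971 - 1779)*(-1955 + (-1 + (⅓)*31²)) = 192*(-1955 + (-1 + (⅓)*961)) = 192*(-1955 + (-1 + 961/3)) = 192*(-1955 + 958/3) = 192*(-4907/3) = -314048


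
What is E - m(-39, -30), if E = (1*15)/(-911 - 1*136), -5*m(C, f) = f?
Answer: -2099/349 ≈ -6.0143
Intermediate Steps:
m(C, f) = -f/5
E = -5/349 (E = 15/(-911 - 136) = 15/(-1047) = 15*(-1/1047) = -5/349 ≈ -0.014327)
E - m(-39, -30) = -5/349 - (-1)*(-30)/5 = -5/349 - 1*6 = -5/349 - 6 = -2099/349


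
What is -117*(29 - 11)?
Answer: -2106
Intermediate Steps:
-117*(29 - 11) = -117*18 = -2106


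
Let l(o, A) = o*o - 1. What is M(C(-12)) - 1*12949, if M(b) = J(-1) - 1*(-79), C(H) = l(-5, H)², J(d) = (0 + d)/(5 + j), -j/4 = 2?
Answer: -38609/3 ≈ -12870.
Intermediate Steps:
j = -8 (j = -4*2 = -8)
l(o, A) = -1 + o² (l(o, A) = o² - 1 = -1 + o²)
J(d) = -d/3 (J(d) = (0 + d)/(5 - 8) = d/(-3) = d*(-⅓) = -d/3)
C(H) = 576 (C(H) = (-1 + (-5)²)² = (-1 + 25)² = 24² = 576)
M(b) = 238/3 (M(b) = -⅓*(-1) - 1*(-79) = ⅓ + 79 = 238/3)
M(C(-12)) - 1*12949 = 238/3 - 1*12949 = 238/3 - 12949 = -38609/3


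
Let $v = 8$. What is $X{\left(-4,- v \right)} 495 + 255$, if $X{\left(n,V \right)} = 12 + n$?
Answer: $4215$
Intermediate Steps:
$X{\left(-4,- v \right)} 495 + 255 = \left(12 - 4\right) 495 + 255 = 8 \cdot 495 + 255 = 3960 + 255 = 4215$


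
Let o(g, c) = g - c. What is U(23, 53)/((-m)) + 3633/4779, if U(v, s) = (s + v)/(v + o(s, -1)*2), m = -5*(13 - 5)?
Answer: 1616677/2086830 ≈ 0.77470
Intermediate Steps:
m = -40 (m = -5*8 = -40)
U(v, s) = (s + v)/(2 + v + 2*s) (U(v, s) = (s + v)/(v + (s - 1*(-1))*2) = (s + v)/(v + (s + 1)*2) = (s + v)/(v + (1 + s)*2) = (s + v)/(v + (2 + 2*s)) = (s + v)/(2 + v + 2*s))
U(23, 53)/((-m)) + 3633/4779 = ((53 + 23)/(2 + 23 + 2*53))/((-1*(-40))) + 3633/4779 = (76/(2 + 23 + 106))/40 + 3633*(1/4779) = (76/131)*(1/40) + 1211/1593 = 19/1310 + 1211/1593 = 1616677/2086830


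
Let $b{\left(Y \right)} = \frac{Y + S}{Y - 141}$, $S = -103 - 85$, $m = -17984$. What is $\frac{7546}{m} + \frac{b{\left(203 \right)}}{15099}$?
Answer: $- \frac{588652299}{1402958816} \approx -0.41958$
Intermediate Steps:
$S = -188$ ($S = -103 - 85 = -188$)
$b{\left(Y \right)} = \frac{-188 + Y}{-141 + Y}$ ($b{\left(Y \right)} = \frac{Y - 188}{Y - 141} = \frac{-188 + Y}{-141 + Y}$)
$\frac{7546}{m} + \frac{b{\left(203 \right)}}{15099} = \frac{7546}{-17984} + \frac{\frac{1}{-141 + 203} \left(-188 + 203\right)}{15099} = 7546 \left(- \frac{1}{17984}\right) + \frac{1}{62} \cdot 15 \cdot \frac{1}{15099} = - \frac{3773}{8992} + \frac{1}{62} \cdot 15 \cdot \frac{1}{15099} = - \frac{3773}{8992} + \frac{15}{62} \cdot \frac{1}{15099} = - \frac{3773}{8992} + \frac{5}{312046} = - \frac{588652299}{1402958816}$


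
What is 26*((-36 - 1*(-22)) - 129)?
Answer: -3718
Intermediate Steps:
26*((-36 - 1*(-22)) - 129) = 26*((-36 + 22) - 129) = 26*(-14 - 129) = 26*(-143) = -3718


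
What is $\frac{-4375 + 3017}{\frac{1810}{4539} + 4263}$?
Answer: $- \frac{6163962}{19351567} \approx -0.31853$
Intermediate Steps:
$\frac{-4375 + 3017}{\frac{1810}{4539} + 4263} = - \frac{1358}{1810 \cdot \frac{1}{4539} + 4263} = - \frac{1358}{\frac{1810}{4539} + 4263} = - \frac{1358}{\frac{19351567}{4539}} = \left(-1358\right) \frac{4539}{19351567} = - \frac{6163962}{19351567}$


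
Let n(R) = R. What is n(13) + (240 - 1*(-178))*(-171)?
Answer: -71465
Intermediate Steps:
n(13) + (240 - 1*(-178))*(-171) = 13 + (240 - 1*(-178))*(-171) = 13 + (240 + 178)*(-171) = 13 + 418*(-171) = 13 - 71478 = -71465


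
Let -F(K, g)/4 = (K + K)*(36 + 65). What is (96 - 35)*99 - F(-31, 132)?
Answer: -19009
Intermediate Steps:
F(K, g) = -808*K (F(K, g) = -4*(K + K)*(36 + 65) = -4*2*K*101 = -808*K)
(96 - 35)*99 - F(-31, 132) = (96 - 35)*99 - (-808)*(-31) = 61*99 - 1*25048 = 6039 - 25048 = -19009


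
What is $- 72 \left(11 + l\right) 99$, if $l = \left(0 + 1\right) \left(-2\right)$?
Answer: $-64152$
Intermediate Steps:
$l = -2$ ($l = 1 \left(-2\right) = -2$)
$- 72 \left(11 + l\right) 99 = - 72 \left(11 - 2\right) 99 = \left(-72\right) 9 \cdot 99 = \left(-648\right) 99 = -64152$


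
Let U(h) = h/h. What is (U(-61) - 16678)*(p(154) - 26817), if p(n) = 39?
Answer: 446576706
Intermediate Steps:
U(h) = 1
(U(-61) - 16678)*(p(154) - 26817) = (1 - 16678)*(39 - 26817) = -16677*(-26778) = 446576706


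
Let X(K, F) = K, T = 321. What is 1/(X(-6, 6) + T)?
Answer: 1/315 ≈ 0.0031746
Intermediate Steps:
1/(X(-6, 6) + T) = 1/(-6 + 321) = 1/315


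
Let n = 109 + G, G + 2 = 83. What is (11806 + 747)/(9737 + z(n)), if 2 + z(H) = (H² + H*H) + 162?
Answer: 12553/82097 ≈ 0.15290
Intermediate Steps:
G = 81 (G = -2 + 83 = 81)
n = 190 (n = 109 + 81 = 190)
z(H) = 160 + 2*H² (z(H) = -2 + ((H² + H*H) + 162) = -2 + ((H² + H²) + 162) = -2 + (2*H² + 162) = -2 + (162 + 2*H²) = 160 + 2*H²)
(11806 + 747)/(9737 + z(n)) = (11806 + 747)/(9737 + (160 + 2*190²)) = 12553/(9737 + (160 + 2*36100)) = 12553/(9737 + (160 + 72200)) = 12553/(9737 + 72360) = 12553/82097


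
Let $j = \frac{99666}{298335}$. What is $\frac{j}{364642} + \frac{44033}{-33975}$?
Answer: $- \frac{159671575382432}{123199545986775} \approx -1.296$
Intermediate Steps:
$j = \frac{33222}{99445}$ ($j = 99666 \cdot \frac{1}{298335} = \frac{33222}{99445} \approx 0.33407$)
$\frac{j}{364642} + \frac{44033}{-33975} = \frac{33222}{99445 \cdot 364642} + \frac{44033}{-33975} = \frac{33222}{99445} \cdot \frac{1}{364642} + 44033 \left(- \frac{1}{33975}\right) = \frac{16611}{18130911845} - \frac{44033}{33975} = - \frac{159671575382432}{123199545986775}$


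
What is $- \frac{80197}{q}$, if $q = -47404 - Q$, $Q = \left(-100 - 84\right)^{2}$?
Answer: $\frac{80197}{81260} \approx 0.98692$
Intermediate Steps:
$Q = 33856$ ($Q = \left(-184\right)^{2} = 33856$)
$q = -81260$ ($q = -47404 - 33856 = -81260$)
$- \frac{80197}{q} = - \frac{80197}{-81260} = \left(-80197\right) \left(- \frac{1}{81260}\right) = \frac{80197}{81260}$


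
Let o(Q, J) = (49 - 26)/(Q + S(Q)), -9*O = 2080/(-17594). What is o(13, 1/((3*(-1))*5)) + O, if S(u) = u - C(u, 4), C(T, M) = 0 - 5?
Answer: 1853219/2454363 ≈ 0.75507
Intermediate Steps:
O = 1040/79173 (O = -2080/(9*(-17594)) = -2080*(-1)/(9*17594) = -⅑*(-1040/8797) = 1040/79173 ≈ 0.013136)
C(T, M) = -5
S(u) = 5 + u (S(u) = u - 1*(-5) = u + 5 = 5 + u)
o(Q, J) = 23/(5 + 2*Q) (o(Q, J) = (49 - 26)/(Q + (5 + Q)) = 23/(5 + 2*Q))
o(13, 1/((3*(-1))*5)) + O = 23/(5 + 2*13) + 1040/79173 = 23/(5 + 26) + 1040/79173 = 23/31 + 1040/79173 = 1853219/2454363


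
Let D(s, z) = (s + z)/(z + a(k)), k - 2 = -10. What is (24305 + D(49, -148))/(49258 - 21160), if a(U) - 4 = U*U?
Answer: 1944499/2247840 ≈ 0.86505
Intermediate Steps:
k = -8 (k = 2 - 10 = -8)
a(U) = 4 + U² (a(U) = 4 + U*U = 4 + U²)
D(s, z) = (s + z)/(68 + z) (D(s, z) = (s + z)/(z + (4 + (-8)²)) = (s + z)/(z + (4 + 64)) = (s + z)/(z + 68) = (s + z)/(68 + z))
(24305 + D(49, -148))/(49258 - 21160) = (24305 + (49 - 148)/(68 - 148))/(49258 - 21160) = (24305 - 99/(-80))/28098 = (24305 - 1/80*(-99))*(1/28098) = (24305 + 99/80)*(1/28098) = (1944499/80)*(1/28098) = 1944499/2247840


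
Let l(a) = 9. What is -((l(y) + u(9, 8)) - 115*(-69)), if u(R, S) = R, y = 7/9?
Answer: -7953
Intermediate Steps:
y = 7/9 (y = 7*(⅑) = 7/9 ≈ 0.77778)
-((l(y) + u(9, 8)) - 115*(-69)) = -((9 + 9) - 115*(-69)) = -(18 + 7935) = -1*7953 = -7953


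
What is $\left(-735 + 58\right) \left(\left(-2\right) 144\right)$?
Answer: $194976$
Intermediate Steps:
$\left(-735 + 58\right) \left(\left(-2\right) 144\right) = \left(-677\right) \left(-288\right) = 194976$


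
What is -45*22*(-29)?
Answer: 28710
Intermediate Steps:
-45*22*(-29) = -990*(-29) = 28710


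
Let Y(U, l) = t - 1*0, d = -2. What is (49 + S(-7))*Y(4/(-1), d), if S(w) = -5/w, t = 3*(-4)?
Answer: -4176/7 ≈ -596.57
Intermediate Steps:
t = -12
Y(U, l) = -12 (Y(U, l) = -12 - 1*0 = -12 + 0 = -12)
(49 + S(-7))*Y(4/(-1), d) = (49 - 5/(-7))*(-12) = (49 - 5*(-⅐))*(-12) = (49 + 5/7)*(-12) = (348/7)*(-12) = -4176/7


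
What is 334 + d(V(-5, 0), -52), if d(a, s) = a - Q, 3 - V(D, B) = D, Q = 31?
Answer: 311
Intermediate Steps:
V(D, B) = 3 - D
d(a, s) = -31 + a (d(a, s) = a - 1*31 = a - 31 = -31 + a)
334 + d(V(-5, 0), -52) = 334 + (-31 + (3 - 1*(-5))) = 334 + (-31 + (3 + 5)) = 334 + (-31 + 8) = 334 - 23 = 311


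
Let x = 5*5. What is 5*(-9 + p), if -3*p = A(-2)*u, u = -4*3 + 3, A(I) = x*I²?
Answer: 1455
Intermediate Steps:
x = 25
A(I) = 25*I²
u = -9 (u = -12 + 3 = -9)
p = 300 (p = -25*(-2)²*(-9)/3 = -25*4*(-9)/3 = -100*(-9)/3 = -⅓*(-900) = 300)
5*(-9 + p) = 5*(-9 + 300) = 5*291 = 1455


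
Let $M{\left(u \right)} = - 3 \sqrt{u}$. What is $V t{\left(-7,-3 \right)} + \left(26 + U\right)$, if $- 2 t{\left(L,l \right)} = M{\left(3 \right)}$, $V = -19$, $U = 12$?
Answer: $38 - \frac{57 \sqrt{3}}{2} \approx -11.363$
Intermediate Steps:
$t{\left(L,l \right)} = \frac{3 \sqrt{3}}{2}$ ($t{\left(L,l \right)} = - \frac{\left(-3\right) \sqrt{3}}{2} = \frac{3 \sqrt{3}}{2}$)
$V t{\left(-7,-3 \right)} + \left(26 + U\right) = - 19 \frac{3 \sqrt{3}}{2} + \left(26 + 12\right) = - \frac{57 \sqrt{3}}{2} + 38 = 38 - \frac{57 \sqrt{3}}{2}$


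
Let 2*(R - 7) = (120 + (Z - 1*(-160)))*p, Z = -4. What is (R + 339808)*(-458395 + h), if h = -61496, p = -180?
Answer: -163752667725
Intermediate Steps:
R = -24833 (R = 7 + ((120 + (-4 - 1*(-160)))*(-180))/2 = 7 + ((120 + (-4 + 160))*(-180))/2 = 7 + ((120 + 156)*(-180))/2 = 7 + (276*(-180))/2 = 7 + (1/2)*(-49680) = 7 - 24840 = -24833)
(R + 339808)*(-458395 + h) = (-24833 + 339808)*(-458395 - 61496) = 314975*(-519891) = -163752667725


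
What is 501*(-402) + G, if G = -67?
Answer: -201469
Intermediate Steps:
501*(-402) + G = 501*(-402) - 67 = -201402 - 67 = -201469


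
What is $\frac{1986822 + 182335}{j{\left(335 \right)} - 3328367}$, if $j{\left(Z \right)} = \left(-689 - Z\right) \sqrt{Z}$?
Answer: $- \frac{7219750576619}{11077675613729} + \frac{2221216768 \sqrt{335}}{11077675613729} \approx -0.64807$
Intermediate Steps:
$j{\left(Z \right)} = \sqrt{Z} \left(-689 - Z\right)$
$\frac{1986822 + 182335}{j{\left(335 \right)} - 3328367} = \frac{1986822 + 182335}{\sqrt{335} \left(-689 - 335\right) - 3328367} = \frac{2169157}{\sqrt{335} \left(-689 - 335\right) - 3328367} = \frac{2169157}{\sqrt{335} \left(-1024\right) - 3328367} = \frac{2169157}{- 1024 \sqrt{335} - 3328367} = \frac{2169157}{-3328367 - 1024 \sqrt{335}}$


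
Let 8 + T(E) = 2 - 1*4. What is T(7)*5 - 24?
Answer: -74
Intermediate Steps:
T(E) = -10 (T(E) = -8 + (2 - 1*4) = -8 + (2 - 4) = -8 - 2 = -10)
T(7)*5 - 24 = -10*5 - 24 = -50 - 24 = -74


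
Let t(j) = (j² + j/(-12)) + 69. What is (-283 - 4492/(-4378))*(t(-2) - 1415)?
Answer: 1656469097/4378 ≈ 3.7836e+5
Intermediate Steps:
t(j) = 69 + j² - j/12 (t(j) = (j² - j/12) + 69 = 69 + j² - j/12)
(-283 - 4492/(-4378))*(t(-2) - 1415) = (-283 - 4492/(-4378))*((69 + (-2)² - 1/12*(-2)) - 1415) = (-283 - 4492*(-1/4378))*((69 + 4 + ⅙) - 1415) = (-283 + 2246/2189)*(439/6 - 1415) = -617241/2189*(-8051/6) = 1656469097/4378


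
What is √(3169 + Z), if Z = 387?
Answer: 2*√889 ≈ 59.632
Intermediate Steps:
√(3169 + Z) = √(3169 + 387) = √3556 = 2*√889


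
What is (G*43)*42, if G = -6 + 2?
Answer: -7224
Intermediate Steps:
G = -4
(G*43)*42 = -4*43*42 = -172*42 = -7224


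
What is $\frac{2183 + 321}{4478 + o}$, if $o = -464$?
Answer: $\frac{1252}{2007} \approx 0.62382$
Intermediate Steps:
$\frac{2183 + 321}{4478 + o} = \frac{2183 + 321}{4478 - 464} = \frac{2504}{4014} = 2504 \cdot \frac{1}{4014} = \frac{1252}{2007}$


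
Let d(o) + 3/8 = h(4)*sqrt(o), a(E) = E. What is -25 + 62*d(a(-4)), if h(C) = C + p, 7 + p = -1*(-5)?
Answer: -193/4 + 248*I ≈ -48.25 + 248.0*I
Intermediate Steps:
p = -2 (p = -7 - 1*(-5) = -7 + 5 = -2)
h(C) = -2 + C (h(C) = C - 2 = -2 + C)
d(o) = -3/8 + 2*sqrt(o) (d(o) = -3/8 + (-2 + 4)*sqrt(o) = -3/8 + 2*sqrt(o))
-25 + 62*d(a(-4)) = -25 + 62*(-3/8 + 2*sqrt(-4)) = -25 + 62*(-3/8 + 2*(2*I)) = -25 + 62*(-3/8 + 4*I) = -25 + (-93/4 + 248*I) = -193/4 + 248*I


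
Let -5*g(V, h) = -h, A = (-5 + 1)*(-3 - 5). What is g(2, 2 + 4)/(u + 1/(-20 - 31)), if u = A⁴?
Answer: 306/267386875 ≈ 1.1444e-6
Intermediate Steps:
A = 32 (A = -4*(-8) = 32)
g(V, h) = h/5 (g(V, h) = -(-1)*h/5 = h/5)
u = 1048576 (u = 32⁴ = 1048576)
g(2, 2 + 4)/(u + 1/(-20 - 31)) = ((2 + 4)/5)/(1048576 + 1/(-20 - 31)) = ((⅕)*6)/(1048576 + 1/(-51)) = (6/5)/(1048576 - 1/51) = (6/5)/(53477375/51) = (51/53477375)*(6/5) = 306/267386875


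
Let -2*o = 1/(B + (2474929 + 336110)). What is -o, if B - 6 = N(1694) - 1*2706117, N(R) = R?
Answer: 1/213244 ≈ 4.6895e-6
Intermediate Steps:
B = -2704417 (B = 6 + (1694 - 1*2706117) = 6 + (1694 - 2706117) = 6 - 2704423 = -2704417)
o = -1/213244 (o = -1/(2*(-2704417 + (2474929 + 336110))) = -1/(2*(-2704417 + 2811039)) = -1/2/106622 = -1/2*1/106622 = -1/213244 ≈ -4.6895e-6)
-o = -1*(-1/213244) = 1/213244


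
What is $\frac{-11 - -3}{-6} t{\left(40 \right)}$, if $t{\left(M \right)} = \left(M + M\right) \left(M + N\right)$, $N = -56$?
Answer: $- \frac{5120}{3} \approx -1706.7$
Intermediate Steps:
$t{\left(M \right)} = 2 M \left(-56 + M\right)$ ($t{\left(M \right)} = \left(M + M\right) \left(M - 56\right) = 2 M \left(-56 + M\right)$)
$\frac{-11 - -3}{-6} t{\left(40 \right)} = \frac{-11 - -3}{-6} \cdot 2 \cdot 40 \left(-56 + 40\right) = \left(-11 + 3\right) \left(- \frac{1}{6}\right) 2 \cdot 40 \left(-16\right) = \left(-8\right) \left(- \frac{1}{6}\right) \left(-1280\right) = \frac{4}{3} \left(-1280\right) = - \frac{5120}{3}$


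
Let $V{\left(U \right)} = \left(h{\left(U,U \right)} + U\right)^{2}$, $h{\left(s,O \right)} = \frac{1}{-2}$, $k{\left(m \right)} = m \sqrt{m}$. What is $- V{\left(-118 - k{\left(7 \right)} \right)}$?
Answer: $- \frac{57541}{4} - 1659 \sqrt{7} \approx -18775.0$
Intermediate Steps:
$k{\left(m \right)} = m^{\frac{3}{2}}$
$h{\left(s,O \right)} = - \frac{1}{2}$
$V{\left(U \right)} = \left(- \frac{1}{2} + U\right)^{2}$
$- V{\left(-118 - k{\left(7 \right)} \right)} = - \frac{\left(-1 + 2 \left(-118 - 7^{\frac{3}{2}}\right)\right)^{2}}{4} = - \frac{\left(-1 + 2 \left(-118 - 7 \sqrt{7}\right)\right)^{2}}{4} = - \frac{\left(-1 - \left(236 + 14 \sqrt{7}\right)\right)^{2}}{4} = - \frac{\left(-237 - 14 \sqrt{7}\right)^{2}}{4}$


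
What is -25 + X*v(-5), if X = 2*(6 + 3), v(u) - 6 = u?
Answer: -7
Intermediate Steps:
v(u) = 6 + u
X = 18 (X = 2*9 = 18)
-25 + X*v(-5) = -25 + 18*(6 - 5) = -25 + 18*1 = -25 + 18 = -7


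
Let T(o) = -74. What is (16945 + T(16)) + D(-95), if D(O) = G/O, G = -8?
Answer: 1602753/95 ≈ 16871.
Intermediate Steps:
D(O) = -8/O
(16945 + T(16)) + D(-95) = (16945 - 74) - 8/(-95) = 16871 - 8*(-1/95) = 16871 + 8/95 = 1602753/95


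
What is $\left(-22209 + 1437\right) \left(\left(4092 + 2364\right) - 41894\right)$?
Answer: $736118136$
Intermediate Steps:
$\left(-22209 + 1437\right) \left(\left(4092 + 2364\right) - 41894\right) = - 20772 \left(6456 - 41894\right) = \left(-20772\right) \left(-35438\right) = 736118136$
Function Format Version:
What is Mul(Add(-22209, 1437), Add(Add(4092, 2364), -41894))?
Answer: 736118136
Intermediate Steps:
Mul(Add(-22209, 1437), Add(Add(4092, 2364), -41894)) = Mul(-20772, Add(6456, -41894)) = Mul(-20772, -35438) = 736118136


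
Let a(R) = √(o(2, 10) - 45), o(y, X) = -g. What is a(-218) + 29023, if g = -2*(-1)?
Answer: 29023 + I*√47 ≈ 29023.0 + 6.8557*I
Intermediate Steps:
g = 2
o(y, X) = -2 (o(y, X) = -1*2 = -2)
a(R) = I*√47 (a(R) = √(-2 - 45) = √(-47) = I*√47)
a(-218) + 29023 = I*√47 + 29023 = 29023 + I*√47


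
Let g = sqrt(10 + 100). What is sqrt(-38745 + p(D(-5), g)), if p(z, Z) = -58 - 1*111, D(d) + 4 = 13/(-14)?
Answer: I*sqrt(38914) ≈ 197.27*I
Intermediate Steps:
D(d) = -69/14 (D(d) = -4 + 13/(-14) = -4 + 13*(-1/14) = -4 - 13/14 = -69/14)
g = sqrt(110) ≈ 10.488
p(z, Z) = -169 (p(z, Z) = -58 - 111 = -169)
sqrt(-38745 + p(D(-5), g)) = sqrt(-38745 - 169) = sqrt(-38914) = I*sqrt(38914)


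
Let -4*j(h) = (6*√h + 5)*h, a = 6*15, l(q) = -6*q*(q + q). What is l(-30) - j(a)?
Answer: -21375/2 + 405*√10 ≈ -9406.8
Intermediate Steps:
l(q) = -12*q² (l(q) = -6*q*2*q = -12*q²)
a = 90
j(h) = -h*(5 + 6*√h)/4 (j(h) = -(6*√h + 5)*h/4 = -(5 + 6*√h)*h/4 = -h*(5 + 6*√h)/4)
l(-30) - j(a) = -12*(-30)² - (-5/4*90 - 405*√10) = -12*900 - (-225/2 - 405*√10) = -10800 - (-225/2 - 405*√10) = -10800 + (225/2 + 405*√10) = -21375/2 + 405*√10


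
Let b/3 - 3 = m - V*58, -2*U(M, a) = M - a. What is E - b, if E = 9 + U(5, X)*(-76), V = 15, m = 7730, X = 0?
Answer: -20390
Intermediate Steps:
U(M, a) = a/2 - M/2 (U(M, a) = -(M - a)/2 = a/2 - M/2)
b = 20589 (b = 9 + 3*(7730 - 15*58) = 9 + 3*(7730 - 1*870) = 9 + 3*(7730 - 870) = 9 + 3*6860 = 9 + 20580 = 20589)
E = 199 (E = 9 + ((½)*0 - ½*5)*(-76) = 9 + (0 - 5/2)*(-76) = 9 - 5/2*(-76) = 9 + 190 = 199)
E - b = 199 - 1*20589 = 199 - 20589 = -20390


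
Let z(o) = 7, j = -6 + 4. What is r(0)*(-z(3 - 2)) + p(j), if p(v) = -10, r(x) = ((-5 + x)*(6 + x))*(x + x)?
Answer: -10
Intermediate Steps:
r(x) = 2*x*(-5 + x)*(6 + x) (r(x) = ((-5 + x)*(6 + x))*(2*x) = 2*x*(-5 + x)*(6 + x))
j = -2
r(0)*(-z(3 - 2)) + p(j) = (2*0*(-30 + 0 + 0²))*(-1*7) - 10 = (2*0*(-30 + 0 + 0))*(-7) - 10 = (2*0*(-30))*(-7) - 10 = 0*(-7) - 10 = 0 - 10 = -10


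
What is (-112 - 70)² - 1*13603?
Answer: 19521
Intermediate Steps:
(-112 - 70)² - 1*13603 = (-182)² - 13603 = 33124 - 13603 = 19521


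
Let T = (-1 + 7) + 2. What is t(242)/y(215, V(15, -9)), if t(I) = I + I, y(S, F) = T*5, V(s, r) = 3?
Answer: 121/10 ≈ 12.100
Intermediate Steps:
T = 8 (T = 6 + 2 = 8)
y(S, F) = 40 (y(S, F) = 8*5 = 40)
t(I) = 2*I
t(242)/y(215, V(15, -9)) = (2*242)/40 = 484*(1/40) = 121/10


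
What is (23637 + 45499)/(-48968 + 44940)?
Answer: -17284/1007 ≈ -17.164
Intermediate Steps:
(23637 + 45499)/(-48968 + 44940) = 69136/(-4028) = 69136*(-1/4028) = -17284/1007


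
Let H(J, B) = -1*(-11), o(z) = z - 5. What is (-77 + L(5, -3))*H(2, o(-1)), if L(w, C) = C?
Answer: -880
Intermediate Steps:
o(z) = -5 + z
H(J, B) = 11
(-77 + L(5, -3))*H(2, o(-1)) = (-77 - 3)*11 = -80*11 = -880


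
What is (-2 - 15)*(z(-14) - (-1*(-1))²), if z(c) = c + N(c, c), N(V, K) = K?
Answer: 493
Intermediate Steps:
z(c) = 2*c (z(c) = c + c = 2*c)
(-2 - 15)*(z(-14) - (-1*(-1))²) = (-2 - 15)*(2*(-14) - (-1*(-1))²) = -17*(-28 - 1*1²) = -17*(-28 - 1*1) = -17*(-28 - 1) = -17*(-29) = 493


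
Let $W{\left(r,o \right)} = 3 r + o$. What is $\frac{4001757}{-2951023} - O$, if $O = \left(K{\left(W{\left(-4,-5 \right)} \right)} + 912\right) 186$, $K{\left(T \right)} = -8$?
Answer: $- \frac{496200813069}{2951023} \approx -1.6815 \cdot 10^{5}$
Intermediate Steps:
$W{\left(r,o \right)} = o + 3 r$
$O = 168144$ ($O = \left(-8 + 912\right) 186 = 904 \cdot 186 = 168144$)
$\frac{4001757}{-2951023} - O = \frac{4001757}{-2951023} - 168144 = 4001757 \left(- \frac{1}{2951023}\right) - 168144 = - \frac{4001757}{2951023} - 168144 = - \frac{496200813069}{2951023}$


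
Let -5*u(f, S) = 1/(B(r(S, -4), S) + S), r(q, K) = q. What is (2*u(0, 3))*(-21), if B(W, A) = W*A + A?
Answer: 14/25 ≈ 0.56000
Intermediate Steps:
B(W, A) = A + A*W (B(W, A) = A*W + A = A + A*W)
u(f, S) = -1/(5*(S + S*(1 + S))) (u(f, S) = -1/(5*(S*(1 + S) + S)) = -1/(5*(S + S*(1 + S))))
(2*u(0, 3))*(-21) = (2*(-⅕/(3*(2 + 3))))*(-21) = (2*(-⅕*⅓/5))*(-21) = (2*(-⅕*⅓*⅕))*(-21) = (2*(-1/75))*(-21) = -2/75*(-21) = 14/25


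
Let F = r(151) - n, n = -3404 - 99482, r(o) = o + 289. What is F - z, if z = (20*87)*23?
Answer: 63306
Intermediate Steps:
r(o) = 289 + o
z = 40020 (z = 1740*23 = 40020)
n = -102886
F = 103326 (F = (289 + 151) - 1*(-102886) = 440 + 102886 = 103326)
F - z = 103326 - 1*40020 = 103326 - 40020 = 63306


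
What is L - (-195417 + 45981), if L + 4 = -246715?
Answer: -97283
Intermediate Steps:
L = -246719 (L = -4 - 246715 = -246719)
L - (-195417 + 45981) = -246719 - (-195417 + 45981) = -246719 - 1*(-149436) = -246719 + 149436 = -97283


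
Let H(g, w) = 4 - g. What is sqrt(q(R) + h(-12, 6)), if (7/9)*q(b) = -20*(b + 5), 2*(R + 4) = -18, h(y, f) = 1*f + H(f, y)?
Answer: 2*sqrt(2569)/7 ≈ 14.482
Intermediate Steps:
h(y, f) = 4 (h(y, f) = 1*f + (4 - f) = f + (4 - f) = 4)
R = -13 (R = -4 + (1/2)*(-18) = -4 - 9 = -13)
q(b) = -900/7 - 180*b/7 (q(b) = 9*(-20*(b + 5))/7 = 9*(-20*(5 + b))/7 = 9*(-100 - 20*b)/7 = -900/7 - 180*b/7)
sqrt(q(R) + h(-12, 6)) = sqrt((-900/7 - 180/7*(-13)) + 4) = sqrt((-900/7 + 2340/7) + 4) = sqrt(1440/7 + 4) = sqrt(1468/7) = 2*sqrt(2569)/7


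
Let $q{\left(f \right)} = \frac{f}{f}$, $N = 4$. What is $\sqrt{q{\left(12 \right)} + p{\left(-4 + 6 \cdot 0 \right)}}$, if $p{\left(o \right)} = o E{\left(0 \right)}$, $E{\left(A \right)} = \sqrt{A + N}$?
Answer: $i \sqrt{7} \approx 2.6458 i$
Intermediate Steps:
$q{\left(f \right)} = 1$
$E{\left(A \right)} = \sqrt{4 + A}$ ($E{\left(A \right)} = \sqrt{A + 4} = \sqrt{4 + A}$)
$p{\left(o \right)} = 2 o$ ($p{\left(o \right)} = o \sqrt{4 + 0} = o \sqrt{4} = o 2 = 2 o$)
$\sqrt{q{\left(12 \right)} + p{\left(-4 + 6 \cdot 0 \right)}} = \sqrt{1 + 2 \left(-4 + 6 \cdot 0\right)} = \sqrt{1 + 2 \left(-4 + 0\right)} = \sqrt{1 + 2 \left(-4\right)} = \sqrt{1 - 8} = \sqrt{-7} = i \sqrt{7}$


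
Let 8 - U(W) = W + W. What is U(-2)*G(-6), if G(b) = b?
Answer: -72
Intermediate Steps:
U(W) = 8 - 2*W (U(W) = 8 - (W + W) = 8 - 2*W)
U(-2)*G(-6) = (8 - 2*(-2))*(-6) = (8 + 4)*(-6) = 12*(-6) = -72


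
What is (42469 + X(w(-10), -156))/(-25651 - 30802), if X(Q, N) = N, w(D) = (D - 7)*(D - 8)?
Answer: -42313/56453 ≈ -0.74953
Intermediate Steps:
w(D) = (-8 + D)*(-7 + D) (w(D) = (-7 + D)*(-8 + D) = (-8 + D)*(-7 + D))
(42469 + X(w(-10), -156))/(-25651 - 30802) = (42469 - 156)/(-25651 - 30802) = 42313/(-56453) = 42313*(-1/56453) = -42313/56453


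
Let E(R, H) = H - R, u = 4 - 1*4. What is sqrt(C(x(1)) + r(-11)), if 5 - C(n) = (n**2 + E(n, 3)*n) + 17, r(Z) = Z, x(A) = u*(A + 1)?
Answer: I*sqrt(23) ≈ 4.7958*I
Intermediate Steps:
u = 0 (u = 4 - 4 = 0)
x(A) = 0 (x(A) = 0*(A + 1) = 0*(1 + A) = 0)
C(n) = -12 - n**2 - n*(3 - n) (C(n) = 5 - ((n**2 + (3 - n)*n) + 17) = 5 - ((n**2 + n*(3 - n)) + 17) = 5 - (17 + n**2 + n*(3 - n)) = 5 + (-17 - n**2 - n*(3 - n)) = -12 - n**2 - n*(3 - n))
sqrt(C(x(1)) + r(-11)) = sqrt((-12 - 3*0) - 11) = sqrt((-12 + 0) - 11) = sqrt(-12 - 11) = sqrt(-23) = I*sqrt(23)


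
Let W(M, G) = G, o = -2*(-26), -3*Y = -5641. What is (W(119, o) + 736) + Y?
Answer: 8005/3 ≈ 2668.3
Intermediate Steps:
Y = 5641/3 (Y = -⅓*(-5641) = 5641/3 ≈ 1880.3)
o = 52
(W(119, o) + 736) + Y = (52 + 736) + 5641/3 = 788 + 5641/3 = 8005/3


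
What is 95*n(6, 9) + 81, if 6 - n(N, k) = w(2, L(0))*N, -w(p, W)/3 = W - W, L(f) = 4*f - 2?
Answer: 651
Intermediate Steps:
L(f) = -2 + 4*f
w(p, W) = 0 (w(p, W) = -3*(W - W) = -3*0 = 0)
n(N, k) = 6 (n(N, k) = 6 - 0*N = 6 - 1*0 = 6 + 0 = 6)
95*n(6, 9) + 81 = 95*6 + 81 = 570 + 81 = 651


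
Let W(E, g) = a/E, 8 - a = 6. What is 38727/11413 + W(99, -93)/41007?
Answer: 157219753637/46333276209 ≈ 3.3932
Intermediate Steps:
a = 2 (a = 8 - 1*6 = 8 - 6 = 2)
W(E, g) = 2/E
38727/11413 + W(99, -93)/41007 = 38727/11413 + (2/99)/41007 = 38727*(1/11413) + (2*(1/99))*(1/41007) = 38727/11413 + (2/99)*(1/41007) = 38727/11413 + 2/4059693 = 157219753637/46333276209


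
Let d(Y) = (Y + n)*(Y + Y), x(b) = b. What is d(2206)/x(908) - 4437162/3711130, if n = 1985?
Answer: 8577166607358/421213255 ≈ 20363.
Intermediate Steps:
d(Y) = 2*Y*(1985 + Y) (d(Y) = (Y + 1985)*(Y + Y) = (1985 + Y)*(2*Y) = 2*Y*(1985 + Y))
d(2206)/x(908) - 4437162/3711130 = (2*2206*(1985 + 2206))/908 - 4437162/3711130 = (2*2206*4191)*(1/908) - 4437162*1/3711130 = 18490692*(1/908) - 2218581/1855565 = 4622673/227 - 2218581/1855565 = 8577166607358/421213255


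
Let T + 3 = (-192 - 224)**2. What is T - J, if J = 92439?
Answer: 80614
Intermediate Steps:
T = 173053 (T = -3 + (-192 - 224)**2 = -3 + (-416)**2 = -3 + 173056 = 173053)
T - J = 173053 - 1*92439 = 173053 - 92439 = 80614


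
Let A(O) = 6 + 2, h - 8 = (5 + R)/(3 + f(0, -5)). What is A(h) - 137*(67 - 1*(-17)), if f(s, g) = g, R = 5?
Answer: -11500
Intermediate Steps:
h = 3 (h = 8 + (5 + 5)/(3 - 5) = 8 + 10/(-2) = 8 + 10*(-1/2) = 8 - 5 = 3)
A(O) = 8
A(h) - 137*(67 - 1*(-17)) = 8 - 137*(67 - 1*(-17)) = 8 - 137*(67 + 17) = 8 - 137*84 = 8 - 11508 = -11500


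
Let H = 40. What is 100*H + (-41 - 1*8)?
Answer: 3951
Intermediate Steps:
100*H + (-41 - 1*8) = 100*40 + (-41 - 1*8) = 4000 + (-41 - 8) = 4000 - 49 = 3951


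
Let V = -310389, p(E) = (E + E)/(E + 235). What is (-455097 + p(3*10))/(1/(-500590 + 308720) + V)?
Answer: 4627929151230/3156379883843 ≈ 1.4662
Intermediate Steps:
p(E) = 2*E/(235 + E) (p(E) = (2*E)/(235 + E) = 2*E/(235 + E))
(-455097 + p(3*10))/(1/(-500590 + 308720) + V) = (-455097 + 2*(3*10)/(235 + 3*10))/(1/(-500590 + 308720) - 310389) = (-455097 + 2*30/(235 + 30))/(1/(-191870) - 310389) = (-455097 + 2*30/265)/(-1/191870 - 310389) = (-455097 + 2*30*(1/265))/(-59554337431/191870) = (-455097 + 12/53)*(-191870/59554337431) = -24120129/53*(-191870/59554337431) = 4627929151230/3156379883843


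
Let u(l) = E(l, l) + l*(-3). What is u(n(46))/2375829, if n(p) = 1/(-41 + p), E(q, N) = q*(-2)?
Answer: -1/2375829 ≈ -4.2091e-7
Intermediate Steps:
E(q, N) = -2*q
u(l) = -5*l (u(l) = -2*l + l*(-3) = -2*l - 3*l = -5*l)
u(n(46))/2375829 = -5/(-41 + 46)/2375829 = -5/5*(1/2375829) = -5*⅕*(1/2375829) = -1*1/2375829 = -1/2375829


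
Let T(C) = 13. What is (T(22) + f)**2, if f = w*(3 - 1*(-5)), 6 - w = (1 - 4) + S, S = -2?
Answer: 10201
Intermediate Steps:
w = 11 (w = 6 - ((1 - 4) - 2) = 6 - (-3 - 2) = 6 - 1*(-5) = 6 + 5 = 11)
f = 88 (f = 11*(3 - 1*(-5)) = 11*(3 + 5) = 11*8 = 88)
(T(22) + f)**2 = (13 + 88)**2 = 101**2 = 10201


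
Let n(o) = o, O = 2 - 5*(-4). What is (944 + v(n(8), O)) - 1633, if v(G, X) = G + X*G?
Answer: -505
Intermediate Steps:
O = 22 (O = 2 + 20 = 22)
v(G, X) = G + G*X
(944 + v(n(8), O)) - 1633 = (944 + 8*(1 + 22)) - 1633 = (944 + 8*23) - 1633 = (944 + 184) - 1633 = 1128 - 1633 = -505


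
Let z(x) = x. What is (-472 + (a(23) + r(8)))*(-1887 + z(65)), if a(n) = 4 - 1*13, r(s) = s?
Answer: 861806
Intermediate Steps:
a(n) = -9 (a(n) = 4 - 13 = -9)
(-472 + (a(23) + r(8)))*(-1887 + z(65)) = (-472 + (-9 + 8))*(-1887 + 65) = (-472 - 1)*(-1822) = -473*(-1822) = 861806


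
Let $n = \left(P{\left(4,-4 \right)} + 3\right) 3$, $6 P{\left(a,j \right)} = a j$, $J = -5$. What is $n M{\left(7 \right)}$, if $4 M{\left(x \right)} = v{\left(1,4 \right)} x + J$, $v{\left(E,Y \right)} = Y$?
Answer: $\frac{23}{4} \approx 5.75$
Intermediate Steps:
$M{\left(x \right)} = - \frac{5}{4} + x$ ($M{\left(x \right)} = \frac{4 x - 5}{4} = \frac{-5 + 4 x}{4} = - \frac{5}{4} + x$)
$P{\left(a,j \right)} = \frac{a j}{6}$
$n = 1$ ($n = \left(\frac{1}{6} \cdot 4 \left(-4\right) + 3\right) 3 = \left(- \frac{8}{3} + 3\right) 3 = \frac{1}{3} \cdot 3 = 1$)
$n M{\left(7 \right)} = 1 \left(- \frac{5}{4} + 7\right) = 1 \cdot \frac{23}{4} = \frac{23}{4}$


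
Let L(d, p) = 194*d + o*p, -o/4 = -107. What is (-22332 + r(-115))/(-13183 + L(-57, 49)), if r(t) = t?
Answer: 22447/3269 ≈ 6.8666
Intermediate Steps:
o = 428 (o = -4*(-107) = 428)
L(d, p) = 194*d + 428*p
(-22332 + r(-115))/(-13183 + L(-57, 49)) = (-22332 - 115)/(-13183 + (194*(-57) + 428*49)) = -22447/(-13183 + (-11058 + 20972)) = -22447/(-13183 + 9914) = -22447/(-3269) = -22447*(-1/3269) = 22447/3269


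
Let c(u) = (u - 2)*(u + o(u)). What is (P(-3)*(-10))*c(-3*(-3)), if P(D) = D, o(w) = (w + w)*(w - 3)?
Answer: 24570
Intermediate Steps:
o(w) = 2*w*(-3 + w) (o(w) = (2*w)*(-3 + w) = 2*w*(-3 + w))
c(u) = (-2 + u)*(u + 2*u*(-3 + u)) (c(u) = (u - 2)*(u + 2*u*(-3 + u)) = (-2 + u)*(u + 2*u*(-3 + u)))
(P(-3)*(-10))*c(-3*(-3)) = (-3*(-10))*((-3*(-3))*(10 - (-27)*(-3) + 2*(-3*(-3))**2)) = 30*(9*(10 - 9*9 + 2*9**2)) = 30*(9*(10 - 81 + 2*81)) = 30*(9*(10 - 81 + 162)) = 30*(9*91) = 30*819 = 24570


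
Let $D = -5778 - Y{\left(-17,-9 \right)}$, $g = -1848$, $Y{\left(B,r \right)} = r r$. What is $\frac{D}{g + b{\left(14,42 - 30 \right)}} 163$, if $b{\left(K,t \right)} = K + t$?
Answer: $\frac{955017}{1822} \approx 524.16$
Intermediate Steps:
$Y{\left(B,r \right)} = r^{2}$
$D = -5859$ ($D = -5778 - \left(-9\right)^{2} = -5778 - 81 = -5859$)
$\frac{D}{g + b{\left(14,42 - 30 \right)}} 163 = - \frac{5859}{-1848 + \left(14 + \left(42 - 30\right)\right)} 163 = - \frac{5859}{-1848 + \left(14 + 12\right)} 163 = - \frac{5859}{-1848 + 26} \cdot 163 = - \frac{5859}{-1822} \cdot 163 = \left(-5859\right) \left(- \frac{1}{1822}\right) 163 = \frac{5859}{1822} \cdot 163 = \frac{955017}{1822}$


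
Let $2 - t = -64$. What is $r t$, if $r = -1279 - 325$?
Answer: $-105864$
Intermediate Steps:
$t = 66$ ($t = 2 - -64 = 2 + 64 = 66$)
$r = -1604$ ($r = -1279 - 325 = -1604$)
$r t = \left(-1604\right) 66 = -105864$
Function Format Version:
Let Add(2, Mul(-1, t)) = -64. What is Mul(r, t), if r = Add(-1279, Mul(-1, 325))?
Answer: -105864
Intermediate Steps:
t = 66 (t = Add(2, Mul(-1, -64)) = Add(2, 64) = 66)
r = -1604 (r = Add(-1279, -325) = -1604)
Mul(r, t) = Mul(-1604, 66) = -105864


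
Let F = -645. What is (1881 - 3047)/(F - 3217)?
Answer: 583/1931 ≈ 0.30192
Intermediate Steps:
(1881 - 3047)/(F - 3217) = (1881 - 3047)/(-645 - 3217) = -1166/(-3862) = -1166*(-1/3862) = 583/1931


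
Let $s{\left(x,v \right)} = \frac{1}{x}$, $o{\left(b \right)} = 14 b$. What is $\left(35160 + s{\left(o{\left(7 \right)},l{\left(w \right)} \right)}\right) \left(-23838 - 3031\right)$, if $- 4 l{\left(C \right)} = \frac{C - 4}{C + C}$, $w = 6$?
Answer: $- \frac{92582002789}{98} \approx -9.4471 \cdot 10^{8}$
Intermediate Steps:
$l{\left(C \right)} = - \frac{-4 + C}{8 C}$ ($l{\left(C \right)} = - \frac{\left(C - 4\right) \frac{1}{C + C}}{4} = - \frac{\left(-4 + C\right) \frac{1}{2 C}}{4} = - \frac{\frac{1}{2} \frac{1}{C} \left(-4 + C\right)}{4} = - \frac{-4 + C}{8 C}$)
$\left(35160 + s{\left(o{\left(7 \right)},l{\left(w \right)} \right)}\right) \left(-23838 - 3031\right) = \left(35160 + \frac{1}{14 \cdot 7}\right) \left(-23838 - 3031\right) = \left(35160 + \frac{1}{98}\right) \left(-26869\right) = \frac{3445681}{98} \left(-26869\right) = - \frac{92582002789}{98}$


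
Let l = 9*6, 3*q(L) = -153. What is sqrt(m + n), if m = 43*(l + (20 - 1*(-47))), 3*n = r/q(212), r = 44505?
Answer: sqrt(1419602)/17 ≈ 70.087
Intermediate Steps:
q(L) = -51 (q(L) = (1/3)*(-153) = -51)
n = -4945/17 (n = (44505/(-51))/3 = (44505*(-1/51))/3 = (1/3)*(-14835/17) = -4945/17 ≈ -290.88)
l = 54
m = 5203 (m = 43*(54 + (20 - 1*(-47))) = 43*(54 + (20 + 47)) = 43*(54 + 67) = 43*121 = 5203)
sqrt(m + n) = sqrt(5203 - 4945/17) = sqrt(83506/17) = sqrt(1419602)/17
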